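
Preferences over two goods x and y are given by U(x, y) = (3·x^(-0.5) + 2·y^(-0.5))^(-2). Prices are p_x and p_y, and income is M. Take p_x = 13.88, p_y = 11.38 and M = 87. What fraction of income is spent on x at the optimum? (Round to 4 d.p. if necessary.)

MRS = MU_x/MU_y = (3/2)·(y/x)^(1.5). Set equal to p_x/p_y.
Hence y/x = ((2/3)·p_x/p_y)^(1/(1.5)), i.e. raised to the 2/3 power.
Substitute y = (y/x)·x into the budget: x* = M/(p_x + p_y·(y/x)).
Numerically y/x = 0.871172, so x* = 87/(13.88 + 11.38·0.871172) = 3.6564 and y* = 0.871172·3.6564 = 3.1853.
Expenditure on x: 13.88·3.6564 = 50.7507; share = 0.5833.

share on x = 0.5833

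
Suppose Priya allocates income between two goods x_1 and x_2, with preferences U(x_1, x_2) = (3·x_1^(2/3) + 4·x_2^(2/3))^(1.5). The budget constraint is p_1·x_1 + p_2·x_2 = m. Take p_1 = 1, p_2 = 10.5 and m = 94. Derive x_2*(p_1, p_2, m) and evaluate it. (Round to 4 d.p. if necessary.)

x_2* = 0.1884

MU_x_1 ∝ 3·x_1^(-1/3), MU_x_2 ∝ 4·x_2^(-1/3), so MRS = (3/4)·(x_2/x_1)^(1/3) = p_1/p_2.
Hence x_2/x_1 = ((4/3)·p_1/p_2)^(1/(1/3)), i.e. raised to the 3 power.
Substitute x_2 = (x_2/x_1)·x_1 into the budget: x_1* = m/(p_1 + p_2·(x_2/x_1)).
Numerically x_2/x_1 = 0.002048, so x_1* = 94/(1 + 10.5·0.002048) = 92.0215 and x_2* = 0.002048·92.0215 = 0.1884.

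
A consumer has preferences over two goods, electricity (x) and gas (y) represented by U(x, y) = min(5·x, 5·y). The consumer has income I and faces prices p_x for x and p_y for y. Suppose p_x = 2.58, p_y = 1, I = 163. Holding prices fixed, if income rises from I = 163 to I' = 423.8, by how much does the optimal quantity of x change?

Δx* = 72.8492

Here 5·2.58 + 5·1 = 17.9, giving x* = 45.5307.
At I' = 423.8: x* = 118.3799. Change: 118.3799 − 45.5307 = 72.8492.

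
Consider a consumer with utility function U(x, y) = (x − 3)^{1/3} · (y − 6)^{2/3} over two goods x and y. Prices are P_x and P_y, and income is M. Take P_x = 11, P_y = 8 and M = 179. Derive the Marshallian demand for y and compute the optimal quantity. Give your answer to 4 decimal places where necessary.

y* = 14.1667

MRS = (1/2)·(y−6)/(x−3). Tangency with P_x/P_y gives y−6 = 2·(P_x/P_y)·(x−3).
After buying the subsistence bundle (3, 6), a share 1/3 of the remaining income goes to x: x* = 3 + 1/3·(M − 3P_x − 6P_y)/P_x.
Discretionary income = 179 − 3·11 − 6·8 = 98; y* = 6 + 2/3·98/8 = 14.1667.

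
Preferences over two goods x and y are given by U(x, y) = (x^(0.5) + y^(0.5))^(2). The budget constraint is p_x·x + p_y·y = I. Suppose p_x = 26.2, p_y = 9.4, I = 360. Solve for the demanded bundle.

x* = 3.6281, y* = 28.1855

With the ratio pinned down, the budget gives x* = I/(p_x + p_y·(y/x)) and y* = (y/x)·x*.
Numerically y/x = 7.768674, so x* = 360/(26.2 + 9.4·7.768674) = 3.6281 and y* = 7.768674·3.6281 = 28.1855.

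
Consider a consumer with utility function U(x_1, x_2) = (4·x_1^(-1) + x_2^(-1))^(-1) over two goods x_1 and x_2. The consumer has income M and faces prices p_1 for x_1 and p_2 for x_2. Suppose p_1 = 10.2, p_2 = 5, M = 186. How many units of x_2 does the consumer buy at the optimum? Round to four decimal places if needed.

From the CES first-order condition, 4·(x_2/x_1)^(2) = p_1/p_2.
Hence x_2/x_1 = ((1/4)·p_1/p_2)^(1/(2)), i.e. raised to the 0.5 power.
With the ratio pinned down, the budget gives x_1* = M/(p_1 + p_2·(x_2/x_1)) and x_2* = (x_2/x_1)·x_1*.
Numerically x_2/x_1 = 0.714143, so x_1* = 186/(10.2 + 5·0.714143) = 13.5069 and x_2* = 0.714143·13.5069 = 9.6459.

x_2* = 9.6459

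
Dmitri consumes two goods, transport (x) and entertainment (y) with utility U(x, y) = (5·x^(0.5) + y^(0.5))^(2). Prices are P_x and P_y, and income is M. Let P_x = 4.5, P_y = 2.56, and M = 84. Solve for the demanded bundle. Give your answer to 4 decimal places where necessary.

MU_x ∝ 5·x^(-0.5), MU_y ∝ y^(-0.5), so MRS = 5·(y/x)^(0.5) = P_x/P_y.
Solve for the ratio: y/x = [(1/5)·P_x/P_y]^(2).
Substitute y = (y/x)·x into the budget: x* = M/(P_x + P_y·(y/x)).
Numerically y/x = 0.123596, so x* = 84/(4.5 + 2.56·0.123596) = 17.4404 and y* = 0.123596·17.4404 = 2.1556.

x* = 17.4404, y* = 2.1556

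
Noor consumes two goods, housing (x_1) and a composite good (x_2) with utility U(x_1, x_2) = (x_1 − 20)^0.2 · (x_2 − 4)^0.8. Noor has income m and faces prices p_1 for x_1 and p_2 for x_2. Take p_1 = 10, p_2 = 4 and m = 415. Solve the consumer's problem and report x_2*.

This is Cobb-Douglas in (x_1−20, x_2−4): tangency gives 0.2·p_2·(x_2−4) = 0.8·p_1·(x_1−20).
After buying the subsistence bundle (20, 4), a share 0.2 of the remaining income goes to x_1: x_1* = 20 + 0.2·(m − 20p_1 − 4p_2)/p_1.
Discretionary income = 415 − 20·10 − 4·4 = 199; x_2* = 4 + 0.8·199/4 = 43.8.

x_2* = 43.8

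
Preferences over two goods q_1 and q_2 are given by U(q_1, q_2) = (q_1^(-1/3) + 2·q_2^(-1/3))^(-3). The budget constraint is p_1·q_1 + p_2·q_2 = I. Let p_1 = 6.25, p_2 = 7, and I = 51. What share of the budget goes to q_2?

share on q_2 = 0.6337

With the ratio pinned down, the budget gives q_1* = I/(p_1 + p_2·(q_2/q_1)) and q_2* = (q_2/q_1)·q_1*.
Numerically q_2/q_1 = 1.544753, so q_1* = 51/(6.25 + 7·1.544753) = 2.9889 and q_2* = 1.544753·2.9889 = 4.6171.
Expenditure on q_2: 7·4.6171 = 32.3195; share = 0.6337.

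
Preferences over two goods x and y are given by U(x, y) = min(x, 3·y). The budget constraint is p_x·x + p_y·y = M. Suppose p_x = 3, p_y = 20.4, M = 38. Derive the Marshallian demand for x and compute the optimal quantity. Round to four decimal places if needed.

With perfect complements, no substitution: consume in ratio x:y = 3:1.
Budget: p_x·x + p_y·(1/3)·x = M, so (3·p_x + p_y)·x = 3·M.
Demand: x*(p_x,p_y,M) = 3·M/(3·p_x + p_y), y* = M/(3·p_x + p_y).
Here 3·3 + 20.4 = 29.4, giving x* = 3.8776.

x* = 3.8776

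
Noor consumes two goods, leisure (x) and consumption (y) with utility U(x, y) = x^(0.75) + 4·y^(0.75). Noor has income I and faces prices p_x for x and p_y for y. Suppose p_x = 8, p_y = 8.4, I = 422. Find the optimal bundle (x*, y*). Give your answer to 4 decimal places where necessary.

With the ratio pinned down, the budget gives x* = I/(p_x + p_y·(y/x)) and y* = (y/x)·x*.
Numerically y/x = 210.611834, so x* = 422/(8 + 8.4·210.611834) = 0.2375 and y* = 210.611834·0.2375 = 50.0119.

x* = 0.2375, y* = 50.0119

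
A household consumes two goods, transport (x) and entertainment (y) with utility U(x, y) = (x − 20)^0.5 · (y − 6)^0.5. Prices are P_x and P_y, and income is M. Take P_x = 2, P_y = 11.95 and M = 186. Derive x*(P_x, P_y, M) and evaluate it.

x* = 38.575

This is Cobb-Douglas in (x−20, y−6): tangency gives 0.5·P_y·(y−6) = 0.5·P_x·(x−20).
After buying the subsistence bundle (20, 6), a share 0.5 of the remaining income goes to x: x* = 20 + 0.5·(M − 20P_x − 6P_y)/P_x.
Discretionary income = 186 − 20·2 − 6·11.95 = 74.3; x* = 20 + 0.5·74.3/2 = 38.575.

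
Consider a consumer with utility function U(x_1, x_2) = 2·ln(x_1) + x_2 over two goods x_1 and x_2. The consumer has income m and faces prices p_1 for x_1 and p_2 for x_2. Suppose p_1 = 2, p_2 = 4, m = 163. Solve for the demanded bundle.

Set MRS = p_1/p_2: (2/x_1)/1 = p_1/p_2.
So x_1*(p_1,p_2) = 2·p_2/p_1, independent of income; and x_2* = (m − 2·p_2)/p_2.
At the given prices: x_1* = 2·4/2 = 4, and x_2* = 38.75.

x_1* = 4, x_2* = 38.75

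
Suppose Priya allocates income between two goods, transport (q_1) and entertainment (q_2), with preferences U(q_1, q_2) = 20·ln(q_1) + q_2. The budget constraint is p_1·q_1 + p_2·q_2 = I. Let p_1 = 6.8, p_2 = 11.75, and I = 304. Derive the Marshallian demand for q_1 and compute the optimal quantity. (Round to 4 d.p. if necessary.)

q_1* = 34.5588

Set MRS = p_1/p_2: (20/q_1)/1 = p_1/p_2.
So q_1*(p_1,p_2) = 20·p_2/p_1, independent of income; and q_2* = (I − 20·p_2)/p_2.
At the given prices: q_1* = 20·11.75/6.8 = 34.5588.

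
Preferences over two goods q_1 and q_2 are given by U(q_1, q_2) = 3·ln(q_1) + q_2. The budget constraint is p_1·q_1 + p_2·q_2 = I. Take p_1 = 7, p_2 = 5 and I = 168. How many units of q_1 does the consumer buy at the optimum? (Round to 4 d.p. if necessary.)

q_1* = 2.1429

Set MRS = p_1/p_2: (3/q_1)/1 = p_1/p_2.
So q_1*(p_1,p_2) = 3·p_2/p_1, independent of income; and q_2* = (I − 3·p_2)/p_2.
At the given prices: q_1* = 3·5/7 = 2.1429.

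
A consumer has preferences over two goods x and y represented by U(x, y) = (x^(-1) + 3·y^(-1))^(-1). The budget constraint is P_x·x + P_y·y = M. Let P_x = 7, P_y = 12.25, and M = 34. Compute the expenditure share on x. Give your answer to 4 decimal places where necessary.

From the CES first-order condition, (1/3)·(y/x)^(2) = P_x/P_y.
Solve for the ratio: y/x = [3·P_x/P_y]^(0.5).
Substitute y = (y/x)·x into the budget: x* = M/(P_x + P_y·(y/x)).
Numerically y/x = 1.309307, so x* = 34/(7 + 12.25·1.309307) = 1.4758 and y* = 1.309307·1.4758 = 1.9322.
Expenditure on x: 7·1.4758 = 10.3303; share = 0.3038.

share on x = 0.3038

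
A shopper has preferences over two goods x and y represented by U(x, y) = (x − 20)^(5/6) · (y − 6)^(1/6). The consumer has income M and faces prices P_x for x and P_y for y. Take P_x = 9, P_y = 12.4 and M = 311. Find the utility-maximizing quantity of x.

Substituting into the budget: x* = 20 + 5/6·(M − 20·P_x − 6·P_y)/P_x, and y* = 6 + 1/6·(…)/P_y.
Discretionary income = 311 − 20·9 − 6·12.4 = 56.6; x* = 20 + 5/6·56.6/9 = 25.2407.

x* = 25.2407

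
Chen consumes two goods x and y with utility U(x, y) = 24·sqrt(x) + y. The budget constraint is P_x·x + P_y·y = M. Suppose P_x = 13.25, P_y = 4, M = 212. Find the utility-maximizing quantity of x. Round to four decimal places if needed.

x* = 13.1235

Set MRS = P_x/P_y: 12·x^(−1/2) = P_x/P_y.
Thus x* = (12·P_y/P_x)² — independent of M — with the rest of income spent on y.
Plugging in: x* = (12·4/13.25)² = 13.1235.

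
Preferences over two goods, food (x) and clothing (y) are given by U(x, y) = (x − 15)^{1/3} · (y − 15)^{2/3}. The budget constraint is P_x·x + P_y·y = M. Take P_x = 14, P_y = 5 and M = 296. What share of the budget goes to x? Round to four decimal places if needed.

share on x = 0.7218

Let x' = x−15, y' = y−15. MRS = (1/2)·y'/x' = P_x/P_y.
After buying the subsistence bundle (15, 15), a share 1/3 of the remaining income goes to x: x* = 15 + 1/3·(M − 15P_x − 15P_y)/P_x.
Discretionary income = 296 − 15·14 − 15·5 = 11; x* = 15 + 1/3·11/14 = 15.2619; y* = 15 + 2/3·11/5 = 16.4667.
Expenditure on x: 14·15.2619 = 213.6667; share = 0.7218.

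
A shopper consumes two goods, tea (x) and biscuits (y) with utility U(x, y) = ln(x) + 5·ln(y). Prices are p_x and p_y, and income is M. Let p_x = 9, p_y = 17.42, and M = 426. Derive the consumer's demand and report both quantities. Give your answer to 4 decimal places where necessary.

The MRS is (1/5)·y/x. Set MRS = p_x/p_y.
So p_y·y = 5·p_x·x; combined with the budget, a share 1/6 of income goes to x.
Demand: x*(p_x,p_y,M) = 1/6·M/p_x and y* = 5/6·M/p_y.
At p_x=9, p_y=17.42, M=426: x* = 1/6·426/9 = 7.8889, y* = 20.3789.

x* = 7.8889, y* = 20.3789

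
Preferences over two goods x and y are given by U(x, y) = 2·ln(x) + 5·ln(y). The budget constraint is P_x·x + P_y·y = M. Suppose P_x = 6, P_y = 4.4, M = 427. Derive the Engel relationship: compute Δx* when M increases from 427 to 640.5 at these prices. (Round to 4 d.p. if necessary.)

The MRS is (2/5)·y/x. Set MRS = P_x/P_y.
Rearranging, P_y·y = (5/2)·P_x·x. Substituting into the budget gives P_x·x·(1 + (5/2)) = M.
Demand: x*(P_x,P_y,M) = 2/7·M/P_x and y* = 5/7·M/P_y.
At P_x=6, P_y=4.4, M=427: x* = 2/7·427/6 = 20.3333.
At M' = 640.5: x* = 30.5. Change: 30.5 − 20.3333 = 10.1667.

Δx* = 10.1667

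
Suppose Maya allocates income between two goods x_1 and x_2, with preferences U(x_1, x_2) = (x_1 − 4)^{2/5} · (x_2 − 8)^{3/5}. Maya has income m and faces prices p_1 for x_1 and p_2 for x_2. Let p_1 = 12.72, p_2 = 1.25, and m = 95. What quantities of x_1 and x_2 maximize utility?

x_1* = 5.073, x_2* = 24.3776

This is Cobb-Douglas in (x_1−4, x_2−8): tangency gives 0.4·p_2·(x_2−8) = 0.6·p_1·(x_1−4).
Substituting into the budget: x_1* = 4 + 0.4·(m − 4·p_1 − 8·p_2)/p_1, and x_2* = 8 + 0.6·(…)/p_2.
Discretionary income = 95 − 4·12.72 − 8·1.25 = 34.12; x_1* = 4 + 0.4·34.12/12.72 = 5.073; x_2* = 8 + 0.6·34.12/1.25 = 24.3776.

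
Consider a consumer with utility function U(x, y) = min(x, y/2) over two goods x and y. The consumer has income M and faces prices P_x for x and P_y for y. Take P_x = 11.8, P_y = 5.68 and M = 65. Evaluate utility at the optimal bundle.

V = 2.8066

Leontief preferences: the optimum is at the kink where x/1 = y/2, i.e. y = 2·x.
Budget: P_x·x + P_y·2·x = M, so (P_x + 2·P_y)·x = M.
Demand: x*(P_x,P_y,M) = M/(P_x + 2·P_y), y* = 2·M/(P_x + 2·P_y).
Here 11.8 + 2·5.68 = 23.16, giving x* = 2.8066 and y* = 5.6131.
Utility at the optimum: U(2.8066, 5.6131) = 2.8066.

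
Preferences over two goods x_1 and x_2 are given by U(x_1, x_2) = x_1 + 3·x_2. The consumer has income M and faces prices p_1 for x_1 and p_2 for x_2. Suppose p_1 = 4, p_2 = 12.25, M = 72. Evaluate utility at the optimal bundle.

V = 18

Perfect substitutes: compare marginal utility per dollar. 1/p_1 vs 3/p_2 → 0.25 vs 0.2449.
x_1 gives more utility per dollar, so spend all income on x_1: x_1* = M/p_1, x_2* = 0.
Numerically: x_1* = 18, x_2* = 0.
Utility at the optimum: U(18, 0) = 18.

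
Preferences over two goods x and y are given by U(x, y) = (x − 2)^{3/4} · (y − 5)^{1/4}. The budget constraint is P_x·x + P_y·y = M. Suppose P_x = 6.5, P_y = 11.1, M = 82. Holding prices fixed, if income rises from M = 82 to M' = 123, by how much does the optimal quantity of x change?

MRS = 3·(y−5)/(x−2). Tangency with P_x/P_y gives y−5 = (1/3)·(P_x/P_y)·(x−2).
Substituting into the budget: x* = 2 + 0.75·(M − 2·P_x − 5·P_y)/P_x, and y* = 5 + 0.25·(…)/P_y.
Discretionary income = 82 − 2·6.5 − 5·11.1 = 13.5; x* = 2 + 0.75·13.5/6.5 = 3.5577.
At M' = 123: x* = 8.2885. Change: 8.2885 − 3.5577 = 4.7308.

Δx* = 4.7308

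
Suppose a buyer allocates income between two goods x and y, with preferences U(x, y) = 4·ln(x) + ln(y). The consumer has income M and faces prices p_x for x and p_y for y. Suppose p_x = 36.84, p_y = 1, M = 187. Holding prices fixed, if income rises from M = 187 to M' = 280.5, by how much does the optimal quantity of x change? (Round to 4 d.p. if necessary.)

Tangency: MRS = 4·y/x = p_x/p_y.
Rearranging, p_y·y = (1/4)·p_x·x. Substituting into the budget gives p_x·x·(1 + (1/4)) = M.
Demand: x*(p_x,p_y,M) = 0.8·M/p_x and y* = 0.2·M/p_y.
At p_x=36.84, p_y=1, M=187: x* = 0.8·187/36.84 = 4.0608.
At M' = 280.5: x* = 6.0912. Change: 6.0912 − 4.0608 = 2.0304.

Δx* = 2.0304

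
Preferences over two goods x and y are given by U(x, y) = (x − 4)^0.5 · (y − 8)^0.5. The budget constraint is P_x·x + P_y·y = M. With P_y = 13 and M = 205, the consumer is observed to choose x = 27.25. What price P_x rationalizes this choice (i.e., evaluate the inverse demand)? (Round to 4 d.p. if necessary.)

P_x = 2

This is Cobb-Douglas in (x−4, y−8): tangency gives 0.5·P_y·(y−8) = 0.5·P_x·(x−4).
After buying the subsistence bundle (4, 8), a share 0.5 of the remaining income goes to x: x* = 4 + 0.5·(M − 4P_x − 8P_y)/P_x.
Set x* = 27.25 in the demand function and solve for P_x: P_x = 2.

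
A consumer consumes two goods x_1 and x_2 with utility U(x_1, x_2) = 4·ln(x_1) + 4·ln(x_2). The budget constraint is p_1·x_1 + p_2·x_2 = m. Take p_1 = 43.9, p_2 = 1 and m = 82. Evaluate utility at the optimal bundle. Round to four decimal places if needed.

MU_x_1/MU_x_2 = (4·x_2)/(4·x_1); tangency sets this equal to p_1/p_2.
Rearranging, p_2·x_2 = p_1·x_1. Substituting into the budget gives p_1·x_1·(1 + 1) = m.
Demand: x_1*(p_1,p_2,m) = 0.5·m/p_1 and x_2* = 0.5·m/p_2.
At p_1=43.9, p_2=1, m=82: x_1* = 0.5·82/43.9 = 0.9339, x_2* = 41.
Utility at the optimum: U(0.9339, 41) = 14.5809.

V = 14.5809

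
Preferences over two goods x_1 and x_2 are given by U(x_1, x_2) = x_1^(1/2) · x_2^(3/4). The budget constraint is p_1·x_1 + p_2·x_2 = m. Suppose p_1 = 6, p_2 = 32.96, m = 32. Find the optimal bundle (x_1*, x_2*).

Tangency: MRS = (2/3)·x_2/x_1 = p_1/p_2.
So 0.5·p_2·x_2 = 0.75·p_1·x_1; combined with the budget, a share 0.4 of income goes to x_1.
Demand: x_1*(p_1,p_2,m) = 0.4·m/p_1 and x_2* = 0.6·m/p_2.
At p_1=6, p_2=32.96, m=32: x_1* = 0.4·32/6 = 2.1333, x_2* = 0.5825.

x_1* = 2.1333, x_2* = 0.5825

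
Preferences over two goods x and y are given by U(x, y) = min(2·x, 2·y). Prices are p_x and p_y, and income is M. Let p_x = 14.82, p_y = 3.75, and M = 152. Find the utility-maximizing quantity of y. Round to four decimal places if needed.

Leontief preferences: the optimum is at the kink where x/2 = y/2, i.e. y = x.
Budget: p_x·x + p_y·x = M, so (2·p_x + 2·p_y)·x = 2·M.
Demand: x*(p_x,p_y,M) = 2·M/(2·p_x + 2·p_y), y* = 2·M/(2·p_x + 2·p_y).
Here 2·14.82 + 2·3.75 = 37.14, giving y* = 8.1852.

y* = 8.1852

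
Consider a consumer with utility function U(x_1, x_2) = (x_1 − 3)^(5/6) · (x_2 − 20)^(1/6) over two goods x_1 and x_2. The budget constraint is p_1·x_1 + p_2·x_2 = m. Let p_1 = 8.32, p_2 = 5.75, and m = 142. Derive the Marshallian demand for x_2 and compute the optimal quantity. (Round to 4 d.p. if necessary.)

x_2* = 20.0591

Let x_1' = x_1−3, x_2' = x_2−20. MRS = 5·x_2'/x_1' = p_1/p_2.
Substituting into the budget: x_1* = 3 + 5/6·(m − 3·p_1 − 20·p_2)/p_1, and x_2* = 20 + 1/6·(…)/p_2.
Discretionary income = 142 − 3·8.32 − 20·5.75 = 2.04; x_2* = 20 + 1/6·2.04/5.75 = 20.0591.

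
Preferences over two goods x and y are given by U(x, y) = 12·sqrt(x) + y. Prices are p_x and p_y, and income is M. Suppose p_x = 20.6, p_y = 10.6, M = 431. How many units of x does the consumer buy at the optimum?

MU_x = 6/√x, MU_y = 1. Tangency: 6/√x = p_x/p_y.
Solve: √x = 6·p_y/p_x, so x*(p_x,p_y) = (6·p_y/p_x)², and y* = (M − p_x·x*)/p_y.
Plugging in: x* = (6·10.6/20.6)² = 9.5319.

x* = 9.5319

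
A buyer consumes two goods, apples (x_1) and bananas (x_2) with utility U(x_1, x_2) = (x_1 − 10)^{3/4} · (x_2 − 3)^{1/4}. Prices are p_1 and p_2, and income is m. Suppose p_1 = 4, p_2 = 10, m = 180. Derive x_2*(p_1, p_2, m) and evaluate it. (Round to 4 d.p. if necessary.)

x_2* = 5.75

This is Cobb-Douglas in (x_1−10, x_2−3): tangency gives 0.75·p_2·(x_2−3) = 0.25·p_1·(x_1−10).
After buying the subsistence bundle (10, 3), a share 0.75 of the remaining income goes to x_1: x_1* = 10 + 0.75·(m − 10p_1 − 3p_2)/p_1.
Discretionary income = 180 − 10·4 − 3·10 = 110; x_2* = 3 + 0.25·110/10 = 5.75.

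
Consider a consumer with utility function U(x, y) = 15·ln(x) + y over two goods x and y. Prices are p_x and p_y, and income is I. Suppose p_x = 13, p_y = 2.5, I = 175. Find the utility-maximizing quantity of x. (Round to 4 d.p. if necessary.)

x* = 2.8846

MU_x = 15/x, MU_y = 1. Tangency: 15/x = p_x/p_y.
So x*(p_x,p_y) = 15·p_y/p_x, independent of income; and y* = (I − 15·p_y)/p_y.
At the given prices: x* = 15·2.5/13 = 2.8846.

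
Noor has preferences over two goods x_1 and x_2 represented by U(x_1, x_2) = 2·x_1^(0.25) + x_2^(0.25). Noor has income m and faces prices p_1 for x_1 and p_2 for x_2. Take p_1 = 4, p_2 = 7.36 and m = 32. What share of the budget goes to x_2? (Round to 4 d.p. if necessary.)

MU_x_1 ∝ 2·x_1^(-0.75), MU_x_2 ∝ x_2^(-0.75), so MRS = 2·(x_2/x_1)^(0.75) = p_1/p_2.
Solve for the ratio: x_2/x_1 = [(1/2)·p_1/p_2]^(4/3).
With the ratio pinned down, the budget gives x_1* = m/(p_1 + p_2·(x_2/x_1)) and x_2* = (x_2/x_1)·x_1*.
Numerically x_2/x_1 = 0.17601, so x_1* = 32/(4 + 7.36·0.17601) = 6.0429 and x_2* = 0.17601·6.0429 = 1.0636.
Expenditure on x_2: 7.36·1.0636 = 7.8282; share = 0.2446.

share on x_2 = 0.2446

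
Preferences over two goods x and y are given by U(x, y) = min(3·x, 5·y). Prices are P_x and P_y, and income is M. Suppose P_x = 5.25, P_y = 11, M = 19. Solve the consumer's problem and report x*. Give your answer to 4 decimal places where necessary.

With perfect complements, no substitution: consume in ratio x:y = 5:3.
Budget: P_x·x + P_y·(3/5)·x = M, so (5·P_x + 3·P_y)·x = 5·M.
Demand: x*(P_x,P_y,M) = 5·M/(5·P_x + 3·P_y), y* = 3·M/(5·P_x + 3·P_y).
Here 5·5.25 + 3·11 = 59.25, giving x* = 1.6034.

x* = 1.6034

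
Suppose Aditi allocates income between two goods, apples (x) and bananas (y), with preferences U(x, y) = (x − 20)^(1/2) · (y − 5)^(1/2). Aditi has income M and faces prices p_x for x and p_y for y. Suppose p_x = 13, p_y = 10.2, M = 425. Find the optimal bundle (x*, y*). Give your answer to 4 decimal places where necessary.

x* = 24.3846, y* = 10.5882

Discretionary income = 425 − 20·13 − 5·10.2 = 114; x* = 20 + 0.5·114/13 = 24.3846; y* = 5 + 0.5·114/10.2 = 10.5882.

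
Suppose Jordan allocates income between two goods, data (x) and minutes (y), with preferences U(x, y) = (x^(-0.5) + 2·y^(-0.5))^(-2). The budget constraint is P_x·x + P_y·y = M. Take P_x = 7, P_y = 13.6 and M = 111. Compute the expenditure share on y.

share on y = 0.6645

MU_x ∝ x^(-1.5), MU_y ∝ 2·y^(-1.5), so MRS = (1/2)·(y/x)^(1.5) = P_x/P_y.
Solve for the ratio: y/x = [2·P_x/P_y]^(2/3).
With the ratio pinned down, the budget gives x* = M/(P_x + P_y·(y/x)) and y* = (y/x)·x*.
Numerically y/x = 1.019513, so x* = 111/(7 + 13.6·1.019513) = 5.3198 and y* = 1.019513·5.3198 = 5.4236.
Expenditure on y: 13.6·5.4236 = 73.7613; share = 0.6645.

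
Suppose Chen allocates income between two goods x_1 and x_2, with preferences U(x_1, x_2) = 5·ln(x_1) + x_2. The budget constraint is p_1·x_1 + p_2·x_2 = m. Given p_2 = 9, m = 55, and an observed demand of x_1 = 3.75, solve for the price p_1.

Set MRS = p_1/p_2: (5/x_1)/1 = p_1/p_2.
So x_1*(p_1,p_2) = 5·p_2/p_1, independent of income; and x_2* = (m − 5·p_2)/p_2.
Set x_1* = 3.75 in the demand function and solve for p_1: p_1 = 12.

p_1 = 12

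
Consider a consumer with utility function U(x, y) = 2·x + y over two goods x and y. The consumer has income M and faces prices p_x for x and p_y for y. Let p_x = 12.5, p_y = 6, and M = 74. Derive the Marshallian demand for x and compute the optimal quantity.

x* = 0

Linear utility — the consumer picks whichever good has higher MU/price: 2/12.5 = 0.16 vs 1/6 = 0.1667.
y gives more utility per dollar, so spend all income on y: y* = M/p_y, x* = 0.
Numerically: x* = 0, y* = 12.3333.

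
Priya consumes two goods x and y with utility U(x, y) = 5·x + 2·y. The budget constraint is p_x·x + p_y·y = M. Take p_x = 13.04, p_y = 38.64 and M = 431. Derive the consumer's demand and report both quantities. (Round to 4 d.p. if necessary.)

Perfect substitutes: compare marginal utility per dollar. 5/p_x vs 2/p_y → 0.3834 vs 0.0518.
x gives more utility per dollar, so spend all income on x: x* = M/p_x, y* = 0.
Numerically: x* = 33.0521, y* = 0.

x* = 33.0521, y* = 0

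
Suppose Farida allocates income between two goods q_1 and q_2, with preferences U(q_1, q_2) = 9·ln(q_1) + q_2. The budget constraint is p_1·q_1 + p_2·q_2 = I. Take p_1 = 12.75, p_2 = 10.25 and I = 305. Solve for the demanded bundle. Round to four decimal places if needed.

Set MRS = p_1/p_2: (9/q_1)/1 = p_1/p_2.
So q_1*(p_1,p_2) = 9·p_2/p_1, independent of income; and q_2* = (I − 9·p_2)/p_2.
At the given prices: q_1* = 9·10.25/12.75 = 7.2353, and q_2* = 20.7561.

q_1* = 7.2353, q_2* = 20.7561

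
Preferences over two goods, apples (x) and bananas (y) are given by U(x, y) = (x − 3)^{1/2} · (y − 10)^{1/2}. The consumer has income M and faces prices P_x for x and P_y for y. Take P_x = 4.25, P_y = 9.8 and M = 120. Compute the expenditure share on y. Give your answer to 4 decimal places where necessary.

This is Cobb-Douglas in (x−3, y−10): tangency gives 0.5·P_y·(y−10) = 0.5·P_x·(x−3).
Substituting into the budget: x* = 3 + 0.5·(M − 3·P_x − 10·P_y)/P_x, and y* = 10 + 0.5·(…)/P_y.
Discretionary income = 120 − 3·4.25 − 10·9.8 = 9.25; x* = 3 + 0.5·9.25/4.25 = 4.0882; y* = 10 + 0.5·9.25/9.8 = 10.4719.
Expenditure on y: 9.8·10.4719 = 102.625; share = 0.8552.

share on y = 0.8552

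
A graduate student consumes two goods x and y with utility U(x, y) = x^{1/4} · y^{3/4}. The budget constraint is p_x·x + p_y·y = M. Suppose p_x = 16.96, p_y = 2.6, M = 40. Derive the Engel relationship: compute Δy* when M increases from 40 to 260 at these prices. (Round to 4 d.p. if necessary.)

MU_x/MU_y = (0.25·y)/(0.75·x); tangency sets this equal to p_x/p_y.
Rearranging, p_y·y = 3·p_x·x. Substituting into the budget gives p_x·x·(1 + 3) = M.
Demand: x*(p_x,p_y,M) = 0.25·M/p_x and y* = 0.75·M/p_y.
At p_x=16.96, p_y=2.6, M=40: y* = 0.75·40/2.6 = 11.5385.
At M' = 260: y* = 75. Change: 75 − 11.5385 = 63.4615.

Δy* = 63.4615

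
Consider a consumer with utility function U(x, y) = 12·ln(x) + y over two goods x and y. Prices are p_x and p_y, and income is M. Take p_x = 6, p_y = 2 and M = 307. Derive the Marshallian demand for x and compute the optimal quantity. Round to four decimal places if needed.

Set MRS = p_x/p_y: (12/x)/1 = p_x/p_y.
So x*(p_x,p_y) = 12·p_y/p_x, independent of income; and y* = (M − 12·p_y)/p_y.
At the given prices: x* = 12·2/6 = 4.

x* = 4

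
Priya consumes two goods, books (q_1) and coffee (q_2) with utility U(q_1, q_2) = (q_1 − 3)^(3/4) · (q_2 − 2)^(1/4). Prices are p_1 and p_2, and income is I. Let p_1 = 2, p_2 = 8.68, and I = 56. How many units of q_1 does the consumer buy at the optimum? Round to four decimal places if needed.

MRS = 3·(q_2−2)/(q_1−3). Tangency with p_1/p_2 gives q_2−2 = (1/3)·(p_1/p_2)·(q_1−3).
Substituting into the budget: q_1* = 3 + 0.75·(I − 3·p_1 − 2·p_2)/p_1, and q_2* = 2 + 0.25·(…)/p_2.
Discretionary income = 56 − 3·2 − 2·8.68 = 32.64; q_1* = 3 + 0.75·32.64/2 = 15.24.

q_1* = 15.24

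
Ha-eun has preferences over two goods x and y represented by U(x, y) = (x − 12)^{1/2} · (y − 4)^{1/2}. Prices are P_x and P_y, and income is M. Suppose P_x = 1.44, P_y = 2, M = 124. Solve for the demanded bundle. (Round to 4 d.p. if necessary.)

x* = 46.2778, y* = 28.68

Let x' = x−12, y' = y−4. MRS = y'/x' = P_x/P_y.
After buying the subsistence bundle (12, 4), a share 0.5 of the remaining income goes to x: x* = 12 + 0.5·(M − 12P_x − 4P_y)/P_x.
Discretionary income = 124 − 12·1.44 − 4·2 = 98.72; x* = 12 + 0.5·98.72/1.44 = 46.2778; y* = 4 + 0.5·98.72/2 = 28.68.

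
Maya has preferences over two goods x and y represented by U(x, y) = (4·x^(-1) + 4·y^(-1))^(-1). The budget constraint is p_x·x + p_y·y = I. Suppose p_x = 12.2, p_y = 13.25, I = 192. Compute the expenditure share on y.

share on y = 0.5103

MRS = MU_x/MU_y = (y/x)^(2). Set equal to p_x/p_y.
Hence y/x = (p_x/p_y)^(1/(2)), i.e. raised to the 0.5 power.
With the ratio pinned down, the budget gives x* = I/(p_x + p_y·(y/x)) and y* = (y/x)·x*.
Numerically y/x = 0.95956, so x* = 192/(12.2 + 13.25·0.95956) = 7.7065 and y* = 0.95956·7.7065 = 7.3948.
Expenditure on y: 13.25·7.3948 = 97.9812; share = 0.5103.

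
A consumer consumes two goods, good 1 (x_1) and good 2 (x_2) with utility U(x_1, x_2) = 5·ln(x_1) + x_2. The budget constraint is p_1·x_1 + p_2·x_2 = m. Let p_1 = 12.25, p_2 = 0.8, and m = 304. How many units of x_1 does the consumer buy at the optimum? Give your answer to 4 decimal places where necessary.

x_1* = 0.3265

Set MRS = p_1/p_2: (5/x_1)/1 = p_1/p_2.
So x_1*(p_1,p_2) = 5·p_2/p_1, independent of income; and x_2* = (m − 5·p_2)/p_2.
At the given prices: x_1* = 5·0.8/12.25 = 0.3265.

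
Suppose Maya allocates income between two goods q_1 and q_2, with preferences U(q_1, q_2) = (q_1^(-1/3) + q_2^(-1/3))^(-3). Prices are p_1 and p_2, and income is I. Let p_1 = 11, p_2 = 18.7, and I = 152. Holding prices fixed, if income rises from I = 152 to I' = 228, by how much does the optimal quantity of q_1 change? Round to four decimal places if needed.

Δq_1* = 3.2257

MU_q_1 ∝ q_1^(-4/3), MU_q_2 ∝ q_2^(-4/3), so MRS = (q_2/q_1)^(4/3) = p_1/p_2.
Hence q_2/q_1 = (p_1/p_2)^(1/(4/3)), i.e. raised to the 0.75 power.
With the ratio pinned down, the budget gives q_1* = I/(p_1 + p_2·(q_2/q_1)) and q_2* = (q_2/q_1)·q_1*.
Numerically q_2/q_1 = 0.671681, so q_1* = 152/(11 + 18.7·0.671681) = 6.4515.
At I' = 228: q_1* = 9.6772. Change: 9.6772 − 6.4515 = 3.2257.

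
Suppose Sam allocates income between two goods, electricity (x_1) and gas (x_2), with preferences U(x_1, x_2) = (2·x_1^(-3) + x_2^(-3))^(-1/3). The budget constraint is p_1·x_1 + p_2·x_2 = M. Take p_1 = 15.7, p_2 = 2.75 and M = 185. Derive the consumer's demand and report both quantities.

MU_x_1 ∝ 2·x_1^(-4), MU_x_2 ∝ x_2^(-4), so MRS = 2·(x_2/x_1)^(4) = p_1/p_2.
Hence x_2/x_1 = ((1/2)·p_1/p_2)^(1/(4)), i.e. raised to the 0.25 power.
With the ratio pinned down, the budget gives x_1* = M/(p_1 + p_2·(x_2/x_1)) and x_2* = (x_2/x_1)·x_1*.
Numerically x_2/x_1 = 1.299823, so x_1* = 185/(15.7 + 2.75·1.299823) = 9.5982 and x_2* = 1.299823·9.5982 = 12.4759.

x_1* = 9.5982, x_2* = 12.4759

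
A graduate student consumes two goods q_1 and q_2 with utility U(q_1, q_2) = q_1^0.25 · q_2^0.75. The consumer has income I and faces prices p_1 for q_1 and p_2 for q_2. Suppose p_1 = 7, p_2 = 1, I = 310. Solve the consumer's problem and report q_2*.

q_2* = 232.5

At p_1=7, p_2=1, I=310: q_2* = 0.75·310/1 = 232.5.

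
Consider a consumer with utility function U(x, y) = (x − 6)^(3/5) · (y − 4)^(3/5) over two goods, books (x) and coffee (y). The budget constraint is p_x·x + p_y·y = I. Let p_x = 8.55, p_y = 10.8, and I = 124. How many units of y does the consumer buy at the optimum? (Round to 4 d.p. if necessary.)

y* = 5.3657

MRS = (y−4)/(x−6). Tangency with p_x/p_y gives y−4 = (p_x/p_y)·(x−6).
Substituting into the budget: x* = 6 + 0.5·(I − 6·p_x − 4·p_y)/p_x, and y* = 4 + 0.5·(…)/p_y.
Discretionary income = 124 − 6·8.55 − 4·10.8 = 29.5; y* = 4 + 0.5·29.5/10.8 = 5.3657.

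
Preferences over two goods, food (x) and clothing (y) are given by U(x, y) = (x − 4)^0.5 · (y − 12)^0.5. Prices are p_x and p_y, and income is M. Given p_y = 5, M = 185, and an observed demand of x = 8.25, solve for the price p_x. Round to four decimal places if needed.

MRS = (y−12)/(x−4). Tangency with p_x/p_y gives y−12 = (p_x/p_y)·(x−4).
After buying the subsistence bundle (4, 12), a share 0.5 of the remaining income goes to x: x* = 4 + 0.5·(M − 4p_x − 12p_y)/p_x.
Set x* = 8.25 in the demand function and solve for p_x: p_x = 10.

p_x = 10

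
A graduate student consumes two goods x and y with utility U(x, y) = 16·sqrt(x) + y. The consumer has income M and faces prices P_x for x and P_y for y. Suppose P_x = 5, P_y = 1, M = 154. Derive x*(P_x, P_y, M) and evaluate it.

x* = 2.56

Plugging in: x* = (8·1/5)² = 2.56.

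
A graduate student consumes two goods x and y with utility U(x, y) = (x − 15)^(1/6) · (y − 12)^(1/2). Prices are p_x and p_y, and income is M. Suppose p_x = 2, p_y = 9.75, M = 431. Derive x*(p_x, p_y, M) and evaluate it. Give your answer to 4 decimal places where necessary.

x* = 50.5

MRS = (1/3)·(y−12)/(x−15). Tangency with p_x/p_y gives y−12 = 3·(p_x/p_y)·(x−15).
Substituting into the budget: x* = 15 + 0.25·(M − 15·p_x − 12·p_y)/p_x, and y* = 12 + 0.75·(…)/p_y.
Discretionary income = 431 − 15·2 − 12·9.75 = 284; x* = 15 + 0.25·284/2 = 50.5.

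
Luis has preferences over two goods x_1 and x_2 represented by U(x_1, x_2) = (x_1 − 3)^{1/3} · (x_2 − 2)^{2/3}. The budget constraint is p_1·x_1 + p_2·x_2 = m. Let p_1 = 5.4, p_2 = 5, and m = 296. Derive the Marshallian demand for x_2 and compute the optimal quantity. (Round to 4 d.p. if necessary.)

x_2* = 37.9733

MRS = (1/2)·(x_2−2)/(x_1−3). Tangency with p_1/p_2 gives x_2−2 = 2·(p_1/p_2)·(x_1−3).
After buying the subsistence bundle (3, 2), a share 1/3 of the remaining income goes to x_1: x_1* = 3 + 1/3·(m − 3p_1 − 2p_2)/p_1.
Discretionary income = 296 − 3·5.4 − 2·5 = 269.8; x_2* = 2 + 2/3·269.8/5 = 37.9733.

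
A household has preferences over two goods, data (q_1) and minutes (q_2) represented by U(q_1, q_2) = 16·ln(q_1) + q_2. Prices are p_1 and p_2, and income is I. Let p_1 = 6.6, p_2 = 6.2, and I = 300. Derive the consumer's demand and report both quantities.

MU_q_1 = 16/q_1, MU_q_2 = 1. Tangency: 16/q_1 = p_1/p_2.
So q_1*(p_1,p_2) = 16·p_2/p_1, independent of income; and q_2* = (I − 16·p_2)/p_2.
At the given prices: q_1* = 16·6.2/6.6 = 15.0303, and q_2* = 32.3871.

q_1* = 15.0303, q_2* = 32.3871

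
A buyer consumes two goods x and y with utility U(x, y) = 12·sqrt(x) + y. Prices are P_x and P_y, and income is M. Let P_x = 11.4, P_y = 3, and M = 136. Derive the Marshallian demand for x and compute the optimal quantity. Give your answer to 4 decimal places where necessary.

x* = 2.4931

Utility is quasi-linear in y; the FOC for x is 6/√x = P_x/P_y.
Thus x* = (6·P_y/P_x)² — independent of M — with the rest of income spent on y.
Plugging in: x* = (6·3/11.4)² = 2.4931.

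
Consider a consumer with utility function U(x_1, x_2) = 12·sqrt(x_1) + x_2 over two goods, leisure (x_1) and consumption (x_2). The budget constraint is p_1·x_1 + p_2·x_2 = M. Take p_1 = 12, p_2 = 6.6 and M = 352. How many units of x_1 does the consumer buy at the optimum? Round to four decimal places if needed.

x_1* = 10.89

Plugging in: x_1* = (6·6.6/12)² = 10.89.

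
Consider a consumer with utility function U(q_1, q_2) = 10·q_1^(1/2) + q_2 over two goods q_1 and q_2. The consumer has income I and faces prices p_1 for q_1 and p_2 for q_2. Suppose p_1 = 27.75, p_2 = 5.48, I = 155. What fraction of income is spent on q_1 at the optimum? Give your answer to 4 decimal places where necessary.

share on q_1 = 0.1745

MU_q_1 = 5/√q_1, MU_q_2 = 1. Tangency: 5/√q_1 = p_1/p_2.
Solve: √q_1 = 5·p_2/p_1, so q_1*(p_1,p_2) = (5·p_2/p_1)², and q_2* = (I − p_1·q_1*)/p_2.
Plugging in: q_1* = (5·5.48/27.75)² = 0.9749, q_2* = 23.3477.
Expenditure on q_1: 27.75·0.9749 = 27.0544; share = 0.1745.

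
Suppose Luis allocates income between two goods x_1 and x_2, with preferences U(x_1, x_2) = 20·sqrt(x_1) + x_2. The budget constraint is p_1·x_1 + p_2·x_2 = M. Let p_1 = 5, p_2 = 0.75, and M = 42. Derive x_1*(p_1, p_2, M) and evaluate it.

Utility is quasi-linear in x_2; the FOC for x_1 is 10/√x_1 = p_1/p_2.
Thus x_1* = (10·p_2/p_1)² — independent of M — with the rest of income spent on x_2.
Plugging in: x_1* = (10·0.75/5)² = 2.25.

x_1* = 2.25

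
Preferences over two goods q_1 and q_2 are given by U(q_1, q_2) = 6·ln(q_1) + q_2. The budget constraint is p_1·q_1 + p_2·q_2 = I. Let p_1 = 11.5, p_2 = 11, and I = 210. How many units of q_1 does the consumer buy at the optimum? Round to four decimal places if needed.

Set MRS = p_1/p_2: (6/q_1)/1 = p_1/p_2.
So q_1*(p_1,p_2) = 6·p_2/p_1, independent of income; and q_2* = (I − 6·p_2)/p_2.
At the given prices: q_1* = 6·11/11.5 = 5.7391.

q_1* = 5.7391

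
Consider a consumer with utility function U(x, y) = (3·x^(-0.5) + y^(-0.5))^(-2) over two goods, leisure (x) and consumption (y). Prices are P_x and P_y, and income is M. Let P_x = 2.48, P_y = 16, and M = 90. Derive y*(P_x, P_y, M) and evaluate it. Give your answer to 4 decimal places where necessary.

With the ratio pinned down, the budget gives x* = M/(P_x + P_y·(y/x)) and y* = (y/x)·x*.
Numerically y/x = 0.13872, so x* = 90/(2.48 + 16·0.13872) = 19.1509 and y* = 0.13872·19.1509 = 2.6566.

y* = 2.6566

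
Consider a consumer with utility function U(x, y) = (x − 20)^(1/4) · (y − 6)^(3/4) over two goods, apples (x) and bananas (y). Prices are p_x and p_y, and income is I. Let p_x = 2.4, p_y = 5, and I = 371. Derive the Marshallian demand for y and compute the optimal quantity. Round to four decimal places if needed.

Let x' = x−20, y' = y−6. MRS = (1/3)·y'/x' = p_x/p_y.
Substituting into the budget: x* = 20 + 0.25·(I − 20·p_x − 6·p_y)/p_x, and y* = 6 + 0.75·(…)/p_y.
Discretionary income = 371 − 20·2.4 − 6·5 = 293; y* = 6 + 0.75·293/5 = 49.95.

y* = 49.95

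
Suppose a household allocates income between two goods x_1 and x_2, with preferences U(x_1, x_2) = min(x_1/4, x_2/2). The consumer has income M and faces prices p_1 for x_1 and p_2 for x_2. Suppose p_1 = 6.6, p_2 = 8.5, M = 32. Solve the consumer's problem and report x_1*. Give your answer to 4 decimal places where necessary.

With perfect complements, no substitution: consume in ratio x_1:x_2 = 4:2.
Budget: p_1·x_1 + p_2·(1/2)·x_1 = M, so (4·p_1 + 2·p_2)·x_1 = 4·M.
Demand: x_1*(p_1,p_2,M) = 4·M/(4·p_1 + 2·p_2), x_2* = 2·M/(4·p_1 + 2·p_2).
Here 4·6.6 + 2·8.5 = 43.4, giving x_1* = 2.9493.

x_1* = 2.9493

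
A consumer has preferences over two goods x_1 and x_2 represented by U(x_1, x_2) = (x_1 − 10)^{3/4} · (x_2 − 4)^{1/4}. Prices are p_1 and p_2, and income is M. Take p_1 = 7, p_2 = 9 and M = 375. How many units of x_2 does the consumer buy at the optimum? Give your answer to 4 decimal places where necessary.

MRS = 3·(x_2−4)/(x_1−10). Tangency with p_1/p_2 gives x_2−4 = (1/3)·(p_1/p_2)·(x_1−10).
After buying the subsistence bundle (10, 4), a share 0.75 of the remaining income goes to x_1: x_1* = 10 + 0.75·(M − 10p_1 − 4p_2)/p_1.
Discretionary income = 375 − 10·7 − 4·9 = 269; x_2* = 4 + 0.25·269/9 = 11.4722.

x_2* = 11.4722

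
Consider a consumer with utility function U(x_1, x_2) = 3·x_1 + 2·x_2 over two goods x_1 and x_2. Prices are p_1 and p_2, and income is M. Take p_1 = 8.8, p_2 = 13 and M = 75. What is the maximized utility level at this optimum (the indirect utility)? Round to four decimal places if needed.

Linear utility — the consumer picks whichever good has higher MU/price: 3/8.8 = 0.3409 vs 2/13 = 0.1538.
x_1 gives more utility per dollar, so spend all income on x_1: x_1* = M/p_1, x_2* = 0.
Numerically: x_1* = 8.5227, x_2* = 0.
Utility at the optimum: U(8.5227, 0) = 25.5682.

V = 25.5682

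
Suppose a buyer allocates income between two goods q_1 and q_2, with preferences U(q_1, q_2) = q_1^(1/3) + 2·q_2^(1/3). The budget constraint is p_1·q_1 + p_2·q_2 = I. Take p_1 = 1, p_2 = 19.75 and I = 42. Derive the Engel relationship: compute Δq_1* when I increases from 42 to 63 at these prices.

Δq_1* = 12.8327

Numerically q_2/q_1 = 0.032225, so q_1* = 42/(1 + 19.75·0.032225) = 25.6654.
At I' = 63: q_1* = 38.4981. Change: 38.4981 − 25.6654 = 12.8327.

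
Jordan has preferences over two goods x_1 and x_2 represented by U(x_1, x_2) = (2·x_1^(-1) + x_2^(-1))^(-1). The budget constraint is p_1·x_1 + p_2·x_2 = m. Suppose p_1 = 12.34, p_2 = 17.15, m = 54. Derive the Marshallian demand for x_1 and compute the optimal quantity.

x_1* = 2.3866

From the CES first-order condition, 2·(x_2/x_1)^(2) = p_1/p_2.
Hence x_2/x_1 = ((1/2)·p_1/p_2)^(1/(2)), i.e. raised to the 0.5 power.
With the ratio pinned down, the budget gives x_1* = m/(p_1 + p_2·(x_2/x_1)) and x_2* = (x_2/x_1)·x_1*.
Numerically x_2/x_1 = 0.599806, so x_1* = 54/(12.34 + 17.15·0.599806) = 2.3866.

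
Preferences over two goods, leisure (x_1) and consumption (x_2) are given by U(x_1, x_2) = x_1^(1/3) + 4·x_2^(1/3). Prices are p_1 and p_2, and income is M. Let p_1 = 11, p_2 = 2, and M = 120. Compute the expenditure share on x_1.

MRS = MU_x_1/MU_x_2 = (1/4)·(x_2/x_1)^(2/3). Set equal to p_1/p_2.
Hence x_2/x_1 = (4·p_1/p_2)^(1/(2/3)), i.e. raised to the 1.5 power.
With the ratio pinned down, the budget gives x_1* = M/(p_1 + p_2·(x_2/x_1)) and x_2* = (x_2/x_1)·x_1*.
Numerically x_2/x_1 = 103.189147, so x_1* = 120/(11 + 2·103.189147) = 0.552 and x_2* = 103.189147·0.552 = 56.9638.
Expenditure on x_1: 11·0.552 = 6.0724; share = 0.0506.

share on x_1 = 0.0506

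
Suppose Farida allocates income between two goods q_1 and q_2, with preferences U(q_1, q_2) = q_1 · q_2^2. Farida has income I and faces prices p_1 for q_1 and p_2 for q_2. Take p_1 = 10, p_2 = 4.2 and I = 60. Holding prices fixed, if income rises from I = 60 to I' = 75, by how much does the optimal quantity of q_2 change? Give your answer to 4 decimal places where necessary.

Δq_2* = 2.381

MU_q_1/MU_q_2 = (q_2)/(2·q_1); tangency sets this equal to p_1/p_2.
Rearranging, p_2·q_2 = 2·p_1·q_1. Substituting into the budget gives p_1·q_1·(1 + 2) = I.
Demand: q_1*(p_1,p_2,I) = 1/3·I/p_1 and q_2* = 2/3·I/p_2.
At p_1=10, p_2=4.2, I=60: q_2* = 2/3·60/4.2 = 9.5238.
At I' = 75: q_2* = 11.9048. Change: 11.9048 − 9.5238 = 2.381.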